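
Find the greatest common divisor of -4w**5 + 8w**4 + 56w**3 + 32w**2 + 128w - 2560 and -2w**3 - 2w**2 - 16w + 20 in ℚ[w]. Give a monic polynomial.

Apply the Euclidean algorithm:
  -4w**5 + 8w**4 + 56w**3 + 32w**2 + 128w - 2560 = (2w**2 - 6w - 38)(-2w**3 - 2w**2 - 16w + 20) + (-180w**2 - 360w - 1800)
  -2w**3 - 2w**2 - 16w + 20 = ((1/90)w - 1/90)(-180w**2 - 360w - 1800) + (0)
Last nonzero remainder: -180w**2 - 360w - 1800. Dividing through by -180 gives the monic gcd w**2 + 2w + 10.

w**2 + 2w + 10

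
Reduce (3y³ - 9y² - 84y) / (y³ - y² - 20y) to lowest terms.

Euclidean algorithm in ℚ[y]:
  3y³ - 9y² - 84y = (3)(y³ - y² - 20y) + (-6y² - 24y)
  y³ - y² - 20y = (-(1/6)y + 5/6)(-6y² - 24y) + (0)
Last nonzero remainder: -6y² - 24y. Dividing through by -6 gives the monic gcd y² + 4y.
Cancel y² + 4y from numerator and denominator to get the reduced form.

(3y - 21)/(y - 5)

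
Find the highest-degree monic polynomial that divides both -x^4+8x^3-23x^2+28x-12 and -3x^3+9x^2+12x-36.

x^2-5x+6

Apply the Euclidean algorithm:
  -x^4+8x^3-23x^2+28x-12 = ((1/3)x-5/3)(-3x^3+9x^2+12x-36) + (-12x^2+60x-72)
  -3x^3+9x^2+12x-36 = ((1/4)x+1/2)(-12x^2+60x-72) + (0)
Last nonzero remainder: -12x^2+60x-72. Dividing through by -12 gives the monic gcd x^2-5x+6.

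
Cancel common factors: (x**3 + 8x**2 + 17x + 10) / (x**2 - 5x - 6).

(x**2 + 7x + 10)/(x - 6)

Apply the Euclidean algorithm:
  x**3 + 8x**2 + 17x + 10 = (x + 13)(x**2 - 5x - 6) + (88x + 88)
  x**2 - 5x - 6 = ((1/88)x - 3/44)(88x + 88) + (0)
Last nonzero remainder: 88x + 88. Dividing through by 88 gives the monic gcd x + 1.
Cancel x + 1 from numerator and denominator to get the reduced form.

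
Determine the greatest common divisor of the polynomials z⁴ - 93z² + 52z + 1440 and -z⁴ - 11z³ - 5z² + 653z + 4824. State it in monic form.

z² + z - 72

Apply the Euclidean algorithm:
  z⁴ - 93z² + 52z + 1440 = (-1)(-z⁴ - 11z³ - 5z² + 653z + 4824) + (-11z³ - 98z² + 705z + 6264)
  -z⁴ - 11z³ - 5z² + 653z + 4824 = ((1/11)z + 23/121)(-11z³ - 98z² + 705z + 6264) + (-(6106/121)z² - (6106/121)z + 439632/121)
  -11z³ - 98z² + 705z + 6264 = ((1331/6106)z + 10527/6106)(-(6106/121)z² - (6106/121)z + 439632/121) + (0)
Last nonzero remainder: -(6106/121)z² - (6106/121)z + 439632/121. Dividing through by -6106/121 gives the monic gcd z² + z - 72.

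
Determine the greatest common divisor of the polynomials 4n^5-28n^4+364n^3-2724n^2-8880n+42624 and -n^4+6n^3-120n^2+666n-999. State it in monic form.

By polynomial division,
  4n^5-28n^4+364n^3-2724n^2-8880n+42624 = (-4n+4)(-n^4+6n^3-120n^2+666n-999) + (-140n^3+420n^2-15540n+46620)
  -n^4+6n^3-120n^2+666n-999 = ((1/140)n-3/140)(-140n^3+420n^2-15540n+46620) + (0)
Last nonzero remainder: -140n^3+420n^2-15540n+46620. Dividing through by -140 gives the monic gcd n^3-3n^2+111n-333.

n^3-3n^2+111n-333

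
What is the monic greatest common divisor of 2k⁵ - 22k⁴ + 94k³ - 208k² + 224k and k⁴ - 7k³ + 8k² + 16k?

Euclidean algorithm in ℚ[k]:
  2k⁵ - 22k⁴ + 94k³ - 208k² + 224k = (2k - 8)(k⁴ - 7k³ + 8k² + 16k) + (22k³ - 176k² + 352k)
  k⁴ - 7k³ + 8k² + 16k = ((1/22)k + 1/22)(22k³ - 176k² + 352k) + (0)
Last nonzero remainder: 22k³ - 176k² + 352k. Dividing through by 22 gives the monic gcd k³ - 8k² + 16k.

k³ - 8k² + 16k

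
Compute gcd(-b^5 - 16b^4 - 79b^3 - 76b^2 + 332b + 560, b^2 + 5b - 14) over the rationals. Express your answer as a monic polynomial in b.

b^2 + 5b - 14

Repeated division with remainder:
  -b^5 - 16b^4 - 79b^3 - 76b^2 + 332b + 560 = (-b^3 - 11b^2 - 38b - 40)(b^2 + 5b - 14) + (0)
The last nonzero remainder b^2 + 5b - 14 is already monic.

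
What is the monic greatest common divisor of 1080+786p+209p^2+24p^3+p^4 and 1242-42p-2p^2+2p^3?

Euclidean algorithm in ℚ[p]:
  p^4+24p^3+209p^2+786p+1080 = ((1/2)p+25/2)(2p^3-2p^2-42p+1242) + (255p^2+690p-14445)
  2p^3-2p^2-42p+1242 = ((2/255)p-42/1445)(255p^2+690p-14445) + ((26400/289)p+237600/289)
  255p^2+690p-14445 = ((4913/1760)p-30923/1760)((26400/289)p+237600/289) + (0)
Last nonzero remainder: (26400/289)p+237600/289. Dividing through by 26400/289 gives the monic gcd p+9.

9+p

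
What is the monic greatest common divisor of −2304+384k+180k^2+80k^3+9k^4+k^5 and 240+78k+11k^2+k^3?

48+6k+k^2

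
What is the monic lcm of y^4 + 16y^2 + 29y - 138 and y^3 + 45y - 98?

y^6 + 2y^5 + 65y^4 + 61y^3 + 704y^2 + 1145y - 6762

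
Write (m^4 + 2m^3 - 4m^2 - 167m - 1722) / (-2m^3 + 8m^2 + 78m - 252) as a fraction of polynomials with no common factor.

(-m^2 - 3m - 41)/(2m - 6)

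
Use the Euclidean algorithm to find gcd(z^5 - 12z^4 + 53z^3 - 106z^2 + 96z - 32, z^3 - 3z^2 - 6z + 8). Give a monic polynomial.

z^2 - 5z + 4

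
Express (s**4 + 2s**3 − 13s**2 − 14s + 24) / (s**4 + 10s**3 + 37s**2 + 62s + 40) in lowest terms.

(s**2 − 4s + 3)/(s**2 + 4s + 5)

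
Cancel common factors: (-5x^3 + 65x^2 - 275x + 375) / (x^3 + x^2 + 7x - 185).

(-5x^2 + 40x - 75)/(x^2 + 6x + 37)

Repeated division with remainder:
  -5x^3 + 65x^2 - 275x + 375 = (-5)(x^3 + x^2 + 7x - 185) + (70x^2 - 240x - 550)
  x^3 + x^2 + 7x - 185 = ((1/70)x + 31/490)(70x^2 - 240x - 550) + ((1472/49)x - 7360/49)
  70x^2 - 240x - 550 = ((1715/736)x + 2695/736)((1472/49)x - 7360/49) + (0)
Last nonzero remainder: (1472/49)x - 7360/49. Dividing through by 1472/49 gives the monic gcd x - 5.
Cancel x - 5 from numerator and denominator to get the reduced form.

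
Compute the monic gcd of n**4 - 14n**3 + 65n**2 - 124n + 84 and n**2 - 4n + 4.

Euclidean algorithm in ℚ[n]:
  n**4 - 14n**3 + 65n**2 - 124n + 84 = (n**2 - 10n + 21)(n**2 - 4n + 4) + (0)
The last nonzero remainder n**2 - 4n + 4 is already monic.

n**2 - 4n + 4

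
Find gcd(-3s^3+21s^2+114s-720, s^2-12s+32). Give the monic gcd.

s-8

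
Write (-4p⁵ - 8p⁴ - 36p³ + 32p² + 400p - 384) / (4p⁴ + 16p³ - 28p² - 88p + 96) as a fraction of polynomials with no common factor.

(-p² - 2p - 16)/(p + 4)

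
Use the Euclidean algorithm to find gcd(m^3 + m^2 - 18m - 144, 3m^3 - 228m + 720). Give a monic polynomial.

m - 6

Apply the Euclidean algorithm:
  m^3 + m^2 - 18m - 144 = (1/3)(3m^3 - 228m + 720) + (m^2 + 58m - 384)
  3m^3 - 228m + 720 = (3m - 174)(m^2 + 58m - 384) + (11016m - 66096)
  m^2 + 58m - 384 = ((1/11016)m + 8/1377)(11016m - 66096) + (0)
Last nonzero remainder: 11016m - 66096. Dividing through by 11016 gives the monic gcd m - 6.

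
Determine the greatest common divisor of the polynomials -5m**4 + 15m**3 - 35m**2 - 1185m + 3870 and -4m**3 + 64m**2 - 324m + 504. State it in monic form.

m - 3

By polynomial division,
  -5m**4 + 15m**3 - 35m**2 - 1185m + 3870 = ((5/4)m + 65/4)(-4m**3 + 64m**2 - 324m + 504) + (-670m**2 + 3450m - 4320)
  -4m**3 + 64m**2 - 324m + 504 = ((2/335)m - 1454/22445)(-670m**2 + 3450m - 4320) + (-(335400/4489)m + 1006200/4489)
  -670m**2 + 3450m - 4320 = ((300763/33540)m - 53868/2795)(-(335400/4489)m + 1006200/4489) + (0)
Last nonzero remainder: -(335400/4489)m + 1006200/4489. Dividing through by -335400/4489 gives the monic gcd m - 3.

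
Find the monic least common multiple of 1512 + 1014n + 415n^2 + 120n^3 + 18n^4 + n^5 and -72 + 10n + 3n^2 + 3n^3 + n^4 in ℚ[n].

-3024 - 516n + 184n^2 + 175n^3 + 84n^4 + 16n^5 + n^6

Euclidean algorithm in ℚ[n]:
  n^5 + 18n^4 + 120n^3 + 415n^2 + 1014n + 1512 = (n + 15)(n^4 + 3n^3 + 3n^2 + 10n - 72) + (72n^3 + 360n^2 + 936n + 2592)
  n^4 + 3n^3 + 3n^2 + 10n - 72 = ((1/72)n - 1/36)(72n^3 + 360n^2 + 936n + 2592) + (0)
Last nonzero remainder: 72n^3 + 360n^2 + 936n + 2592. Dividing through by 72 gives the monic gcd n^3 + 5n^2 + 13n + 36.
Then lcm(f, g) = f·g / gcd(f, g); expanding and making the result monic gives the answer.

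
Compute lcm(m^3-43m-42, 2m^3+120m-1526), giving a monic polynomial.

By polynomial division,
  m^3-43m-42 = (1/2)(2m^3+120m-1526) + (-103m+721)
  2m^3+120m-1526 = (-(2/103)m^2-(14/103)m-218/103)(-103m+721) + (0)
Last nonzero remainder: -103m+721. Dividing through by -103 gives the monic gcd m-7.
Then lcm(f, g) = f·g / gcd(f, g); expanding and making the result monic gives the answer.

m^5+7m^4+66m^3-343m^2-4981m-4578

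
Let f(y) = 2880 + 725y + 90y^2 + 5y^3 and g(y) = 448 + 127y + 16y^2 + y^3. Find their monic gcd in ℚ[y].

64 + 9y + y^2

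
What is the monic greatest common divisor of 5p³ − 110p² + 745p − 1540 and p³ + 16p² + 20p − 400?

Apply the Euclidean algorithm:
  5p³ − 110p² + 745p − 1540 = (5)(p³ + 16p² + 20p − 400) + (−190p² + 645p + 460)
  p³ + 16p² + 20p − 400 = (−(1/190)p − 737/7220)(−190p² + 645p + 460) + ((127449/1444)p − 127449/361)
  −190p² + 645p + 460 = (−(274360/127449)p − 166060/127449)((127449/1444)p − 127449/361) + (0)
Last nonzero remainder: (127449/1444)p − 127449/361. Dividing through by 127449/1444 gives the monic gcd p − 4.

p − 4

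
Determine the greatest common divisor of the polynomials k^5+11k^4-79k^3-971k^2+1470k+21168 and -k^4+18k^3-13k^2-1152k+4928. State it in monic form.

k^2+k-56

Apply the Euclidean algorithm:
  k^5+11k^4-79k^3-971k^2+1470k+21168 = (-k-29)(-k^4+18k^3-13k^2-1152k+4928) + (430k^3-2500k^2-27010k+164080)
  -k^4+18k^3-13k^2-1152k+4928 = (-(1/430)k+262/9245)(430k^3-2500k^2-27010k+164080) + (-(9180/1849)k^2-(9180/1849)k+514080/1849)
  430k^3-2500k^2-27010k+164080 = (-(79507/918)k+541757/918)(-(9180/1849)k^2-(9180/1849)k+514080/1849) + (0)
Last nonzero remainder: -(9180/1849)k^2-(9180/1849)k+514080/1849. Dividing through by -9180/1849 gives the monic gcd k^2+k-56.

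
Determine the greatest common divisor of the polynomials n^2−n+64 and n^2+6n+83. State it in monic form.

Repeated division with remainder:
  n^2−n+64 = (n^2+6n+83) + (−7n−19)
  n^2+6n+83 = (−(1/7)n−23/49)(−7n−19) + (3630/49)
  −7n−19 = (−(343/3630)n−931/3630)(3630/49) + (0)
The last nonzero remainder is the constant 3630/49, so the polynomials are coprime and gcd = 1.

1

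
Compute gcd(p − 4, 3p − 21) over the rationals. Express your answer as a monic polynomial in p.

By polynomial division,
  p − 4 = (1/3)(3p − 21) + (3)
  3p − 21 = (p − 7)(3) + (0)
The last nonzero remainder is the constant 3, so the polynomials are coprime and gcd = 1.

1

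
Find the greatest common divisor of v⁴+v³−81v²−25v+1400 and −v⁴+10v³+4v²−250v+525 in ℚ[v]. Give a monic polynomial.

v³−7v²−25v+175

Repeated division with remainder:
  v⁴+v³−81v²−25v+1400 = (−1)(−v⁴+10v³+4v²−250v+525) + (11v³−77v²−275v+1925)
  −v⁴+10v³+4v²−250v+525 = (−(1/11)v+3/11)(11v³−77v²−275v+1925) + (0)
Last nonzero remainder: 11v³−77v²−275v+1925. Dividing through by 11 gives the monic gcd v³−7v²−25v+175.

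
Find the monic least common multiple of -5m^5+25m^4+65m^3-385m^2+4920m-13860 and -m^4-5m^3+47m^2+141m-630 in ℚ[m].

m^7-3m^6-58m^5+226m^4-375m^3-1891m^2+39984m-97020

Euclidean algorithm in ℚ[m]:
  -5m^5+25m^4+65m^3-385m^2+4920m-13860 = (5m-50)(-m^4-5m^3+47m^2+141m-630) + (-420m^3+1260m^2+15120m-45360)
  -m^4-5m^3+47m^2+141m-630 = ((1/420)m+2/105)(-420m^3+1260m^2+15120m-45360) + (-13m^2-39m+234)
  -420m^3+1260m^2+15120m-45360 = ((420/13)m-2520/13)(-13m^2-39m+234) + (0)
Last nonzero remainder: -13m^2-39m+234. Dividing through by -13 gives the monic gcd m^2+3m-18.
Then lcm(f, g) = f·g / gcd(f, g); expanding and making the result monic gives the answer.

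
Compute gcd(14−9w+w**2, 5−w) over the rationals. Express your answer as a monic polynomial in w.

Apply the Euclidean algorithm:
  w**2−9w+14 = (−w+4)(−w+5) + (−6)
  −w+5 = ((1/6)w−5/6)(−6) + (0)
The last nonzero remainder is the constant −6, so the polynomials are coprime and gcd = 1.

1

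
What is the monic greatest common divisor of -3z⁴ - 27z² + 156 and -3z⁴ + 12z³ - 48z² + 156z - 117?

z² + 13

Euclidean algorithm in ℚ[z]:
  -3z⁴ - 27z² + 156 = (-3z⁴ + 12z³ - 48z² + 156z - 117) + (-12z³ + 21z² - 156z + 273)
  -3z⁴ + 12z³ - 48z² + 156z - 117 = ((1/4)z - 9/16)(-12z³ + 21z² - 156z + 273) + ((45/16)z² + 585/16)
  -12z³ + 21z² - 156z + 273 = (-(64/15)z + 112/15)((45/16)z² + 585/16) + (0)
Last nonzero remainder: (45/16)z² + 585/16. Dividing through by 45/16 gives the monic gcd z² + 13.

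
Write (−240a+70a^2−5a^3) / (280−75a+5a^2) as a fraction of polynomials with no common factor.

(6a−a^2)/(−7+a)

Euclidean algorithm in ℚ[a]:
  −5a^3+70a^2−240a = (−a−1)(5a^2−75a+280) + (−35a+280)
  5a^2−75a+280 = (−(1/7)a+1)(−35a+280) + (0)
Last nonzero remainder: −35a+280. Dividing through by −35 gives the monic gcd a−8.
Cancel a−8 from numerator and denominator to get the reduced form.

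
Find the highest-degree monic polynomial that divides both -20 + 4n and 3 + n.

1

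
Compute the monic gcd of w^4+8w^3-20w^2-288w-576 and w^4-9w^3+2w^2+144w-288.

w^2-2w-24

Apply the Euclidean algorithm:
  w^4+8w^3-20w^2-288w-576 = (w^4-9w^3+2w^2+144w-288) + (17w^3-22w^2-432w-288)
  w^4-9w^3+2w^2+144w-288 = ((1/17)w-131/289)(17w^3-22w^2-432w-288) + ((5040/289)w^2-(10080/289)w-120960/289)
  17w^3-22w^2-432w-288 = ((4913/5040)w+289/420)((5040/289)w^2-(10080/289)w-120960/289) + (0)
Last nonzero remainder: (5040/289)w^2-(10080/289)w-120960/289. Dividing through by 5040/289 gives the monic gcd w^2-2w-24.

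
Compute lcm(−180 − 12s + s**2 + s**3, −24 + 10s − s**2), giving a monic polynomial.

By polynomial division,
  s**3 + s**2 − 12s − 180 = (−s − 11)(−s**2 + 10s − 24) + (74s − 444)
  −s**2 + 10s − 24 = (−(1/74)s + 2/37)(74s − 444) + (0)
Last nonzero remainder: 74s − 444. Dividing through by 74 gives the monic gcd s − 6.
Then lcm(f, g) = f·g / gcd(f, g); expanding and making the result monic gives the answer.

720 − 132s − 16s**2 − 3s**3 + s**4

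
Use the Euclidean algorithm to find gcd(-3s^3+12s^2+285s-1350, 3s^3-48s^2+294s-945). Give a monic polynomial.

Apply the Euclidean algorithm:
  -3s^3+12s^2+285s-1350 = (-1)(3s^3-48s^2+294s-945) + (-36s^2+579s-2295)
  3s^3-48s^2+294s-945 = (-(1/12)s-1/144)(-36s^2+579s-2295) + ((5125/48)s-15375/16)
  -36s^2+579s-2295 = (-(1728/5125)s+2448/1025)((5125/48)s-15375/16) + (0)
Last nonzero remainder: (5125/48)s-15375/16. Dividing through by 5125/48 gives the monic gcd s-9.

s-9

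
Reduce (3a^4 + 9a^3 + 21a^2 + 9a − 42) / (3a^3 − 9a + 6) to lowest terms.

(a^2 + 2a + 7)/(a − 1)

Repeated division with remainder:
  3a^4 + 9a^3 + 21a^2 + 9a − 42 = (a + 3)(3a^3 − 9a + 6) + (30a^2 + 30a − 60)
  3a^3 − 9a + 6 = ((1/10)a − 1/10)(30a^2 + 30a − 60) + (0)
Last nonzero remainder: 30a^2 + 30a − 60. Dividing through by 30 gives the monic gcd a^2 + a − 2.
Cancel a^2 + a − 2 from numerator and denominator to get the reduced form.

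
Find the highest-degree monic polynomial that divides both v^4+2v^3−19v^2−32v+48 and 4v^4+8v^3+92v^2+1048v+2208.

v^2+7v+12

By polynomial division,
  v^4+2v^3−19v^2−32v+48 = (1/4)(4v^4+8v^3+92v^2+1048v+2208) + (−42v^2−294v−504)
  4v^4+8v^3+92v^2+1048v+2208 = (−(2/21)v^2+(10/21)v−92/21)(−42v^2−294v−504) + (0)
Last nonzero remainder: −42v^2−294v−504. Dividing through by −42 gives the monic gcd v^2+7v+12.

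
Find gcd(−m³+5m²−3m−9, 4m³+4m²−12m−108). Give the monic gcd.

By polynomial division,
  −m³+5m²−3m−9 = (−1/4)(4m³+4m²−12m−108) + (6m²−6m−36)
  4m³+4m²−12m−108 = ((2/3)m+4/3)(6m²−6m−36) + (20m−60)
  6m²−6m−36 = ((3/10)m+3/5)(20m−60) + (0)
Last nonzero remainder: 20m−60. Dividing through by 20 gives the monic gcd m−3.

m−3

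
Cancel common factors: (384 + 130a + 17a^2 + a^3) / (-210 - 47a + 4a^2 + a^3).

(64 + 11a + a^2)/(-35 - 2a + a^2)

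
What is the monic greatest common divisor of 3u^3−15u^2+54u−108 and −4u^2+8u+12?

u−3

Euclidean algorithm in ℚ[u]:
  3u^3−15u^2+54u−108 = (−(3/4)u+9/4)(−4u^2+8u+12) + (45u−135)
  −4u^2+8u+12 = (−(4/45)u−4/45)(45u−135) + (0)
Last nonzero remainder: 45u−135. Dividing through by 45 gives the monic gcd u−3.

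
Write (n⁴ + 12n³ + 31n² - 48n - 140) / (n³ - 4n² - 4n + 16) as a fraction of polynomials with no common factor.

Euclidean algorithm in ℚ[n]:
  n⁴ + 12n³ + 31n² - 48n - 140 = (n + 16)(n³ - 4n² - 4n + 16) + (99n² - 396)
  n³ - 4n² - 4n + 16 = ((1/99)n - 4/99)(99n² - 396) + (0)
Last nonzero remainder: 99n² - 396. Dividing through by 99 gives the monic gcd n² - 4.
Cancel n² - 4 from numerator and denominator to get the reduced form.

(n² + 12n + 35)/(n - 4)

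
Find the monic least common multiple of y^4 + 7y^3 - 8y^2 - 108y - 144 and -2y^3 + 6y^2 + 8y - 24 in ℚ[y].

Repeated division with remainder:
  y^4 + 7y^3 - 8y^2 - 108y - 144 = (-(1/2)y - 5)(-2y^3 + 6y^2 + 8y - 24) + (26y^2 - 80y - 264)
  -2y^3 + 6y^2 + 8y - 24 = (-(1/13)y - 1/169)(26y^2 - 80y - 264) + (-(2160/169)y - 4320/169)
  26y^2 - 80y - 264 = (-(2197/1080)y + 1859/180)(-(2160/169)y - 4320/169) + (0)
Last nonzero remainder: -(2160/169)y - 4320/169. Dividing through by -2160/169 gives the monic gcd y + 2.
Then lcm(f, g) = f·g / gcd(f, g); expanding and making the result monic gives the answer.

y^6 + 2y^5 - 37y^4 - 26y^3 + 348y^2 + 72y - 864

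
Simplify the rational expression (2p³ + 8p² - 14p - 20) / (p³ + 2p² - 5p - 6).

Euclidean algorithm in ℚ[p]:
  2p³ + 8p² - 14p - 20 = (2)(p³ + 2p² - 5p - 6) + (4p² - 4p - 8)
  p³ + 2p² - 5p - 6 = ((1/4)p + 3/4)(4p² - 4p - 8) + (0)
Last nonzero remainder: 4p² - 4p - 8. Dividing through by 4 gives the monic gcd p² - p - 2.
Cancel p² - p - 2 from numerator and denominator to get the reduced form.

(2p + 10)/(p + 3)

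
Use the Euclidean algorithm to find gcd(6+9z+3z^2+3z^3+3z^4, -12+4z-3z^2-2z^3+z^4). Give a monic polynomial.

Repeated division with remainder:
  3z^4+3z^3+3z^2+9z+6 = (3)(z^4-2z^3-3z^2+4z-12) + (9z^3+12z^2-3z+42)
  z^4-2z^3-3z^2+4z-12 = ((1/9)z-10/27)(9z^3+12z^2-3z+42) + ((16/9)z^2-(16/9)z+32/9)
  9z^3+12z^2-3z+42 = ((81/16)z+189/16)((16/9)z^2-(16/9)z+32/9) + (0)
Last nonzero remainder: (16/9)z^2-(16/9)z+32/9. Dividing through by 16/9 gives the monic gcd z^2-z+2.

2-z+z^2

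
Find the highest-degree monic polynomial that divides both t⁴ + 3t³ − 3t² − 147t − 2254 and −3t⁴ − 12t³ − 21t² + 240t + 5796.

t³ + 10t² + 67t + 322

Euclidean algorithm in ℚ[t]:
  t⁴ + 3t³ − 3t² − 147t − 2254 = (−1/3)(−3t⁴ − 12t³ − 21t² + 240t + 5796) + (−t³ − 10t² − 67t − 322)
  −3t⁴ − 12t³ − 21t² + 240t + 5796 = (3t − 18)(−t³ − 10t² − 67t − 322) + (0)
Last nonzero remainder: −t³ − 10t² − 67t − 322. Dividing through by −1 gives the monic gcd t³ + 10t² + 67t + 322.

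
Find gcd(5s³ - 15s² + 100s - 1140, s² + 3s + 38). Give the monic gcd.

Apply the Euclidean algorithm:
  5s³ - 15s² + 100s - 1140 = (5s - 30)(s² + 3s + 38) + (0)
The last nonzero remainder s² + 3s + 38 is already monic.

s² + 3s + 38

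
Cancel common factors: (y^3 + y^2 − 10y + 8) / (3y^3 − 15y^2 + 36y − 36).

(y^2 + 3y − 4)/(3y^2 − 9y + 18)

Repeated division with remainder:
  y^3 + y^2 − 10y + 8 = (1/3)(3y^3 − 15y^2 + 36y − 36) + (6y^2 − 22y + 20)
  3y^3 − 15y^2 + 36y − 36 = ((1/2)y − 2/3)(6y^2 − 22y + 20) + ((34/3)y − 68/3)
  6y^2 − 22y + 20 = ((9/17)y − 15/17)((34/3)y − 68/3) + (0)
Last nonzero remainder: (34/3)y − 68/3. Dividing through by 34/3 gives the monic gcd y − 2.
Cancel y − 2 from numerator and denominator to get the reduced form.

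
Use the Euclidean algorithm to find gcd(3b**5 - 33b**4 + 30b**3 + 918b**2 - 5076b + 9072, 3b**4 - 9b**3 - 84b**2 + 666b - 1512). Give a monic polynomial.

b**3 - 10b**2 + 42b - 72

Euclidean algorithm in ℚ[b]:
  3b**5 - 33b**4 + 30b**3 + 918b**2 - 5076b + 9072 = (b - 8)(3b**4 - 9b**3 - 84b**2 + 666b - 1512) + (42b**3 - 420b**2 + 1764b - 3024)
  3b**4 - 9b**3 - 84b**2 + 666b - 1512 = ((1/14)b + 1/2)(42b**3 - 420b**2 + 1764b - 3024) + (0)
Last nonzero remainder: 42b**3 - 420b**2 + 1764b - 3024. Dividing through by 42 gives the monic gcd b**3 - 10b**2 + 42b - 72.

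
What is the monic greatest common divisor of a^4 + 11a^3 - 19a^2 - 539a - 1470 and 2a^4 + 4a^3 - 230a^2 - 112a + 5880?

By polynomial division,
  a^4 + 11a^3 - 19a^2 - 539a - 1470 = (1/2)(2a^4 + 4a^3 - 230a^2 - 112a + 5880) + (9a^3 + 96a^2 - 483a - 4410)
  2a^4 + 4a^3 - 230a^2 - 112a + 5880 = ((2/9)a - 52/27)(9a^3 + 96a^2 - 483a - 4410) + ((560/9)a^2 - (560/9)a - 7840/3)
  9a^3 + 96a^2 - 483a - 4410 = ((81/560)a + 27/16)((560/9)a^2 - (560/9)a - 7840/3) + (0)
Last nonzero remainder: (560/9)a^2 - (560/9)a - 7840/3. Dividing through by 560/9 gives the monic gcd a^2 - a - 42.

a^2 - a - 42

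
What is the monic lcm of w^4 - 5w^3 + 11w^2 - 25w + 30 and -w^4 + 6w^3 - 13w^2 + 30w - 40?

w^5 - 9w^4 + 31w^3 - 69w^2 + 130w - 120

Apply the Euclidean algorithm:
  w^4 - 5w^3 + 11w^2 - 25w + 30 = (-1)(-w^4 + 6w^3 - 13w^2 + 30w - 40) + (w^3 - 2w^2 + 5w - 10)
  -w^4 + 6w^3 - 13w^2 + 30w - 40 = (-w + 4)(w^3 - 2w^2 + 5w - 10) + (0)
The last nonzero remainder w^3 - 2w^2 + 5w - 10 is already monic.
Then lcm(f, g) = f·g / gcd(f, g); expanding and making the result monic gives the answer.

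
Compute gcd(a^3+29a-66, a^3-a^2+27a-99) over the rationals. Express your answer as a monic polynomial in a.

Repeated division with remainder:
  a^3+29a-66 = (a^3-a^2+27a-99) + (a^2+2a+33)
  a^3-a^2+27a-99 = (a-3)(a^2+2a+33) + (0)
The last nonzero remainder a^2+2a+33 is already monic.

a^2+2a+33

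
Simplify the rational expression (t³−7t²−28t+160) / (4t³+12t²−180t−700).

(t²−12t+32)/(4t²−8t−140)

Apply the Euclidean algorithm:
  t³−7t²−28t+160 = (1/4)(4t³+12t²−180t−700) + (−10t²+17t+335)
  4t³+12t²−180t−700 = (−(2/5)t−47/25)(−10t²+17t+335) + (−(351/25)t−351/5)
  −10t²+17t+335 = ((250/351)t−1675/351)(−(351/25)t−351/5) + (0)
Last nonzero remainder: −(351/25)t−351/5. Dividing through by −351/25 gives the monic gcd t+5.
Cancel t+5 from numerator and denominator to get the reduced form.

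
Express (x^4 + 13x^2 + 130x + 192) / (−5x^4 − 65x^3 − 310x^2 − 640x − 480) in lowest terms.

(−x^2 + 5x − 32)/(5x^2 + 40x + 80)

Repeated division with remainder:
  x^4 + 13x^2 + 130x + 192 = (−1/5)(−5x^4 − 65x^3 − 310x^2 − 640x − 480) + (−13x^3 − 49x^2 + 2x + 96)
  −5x^4 − 65x^3 − 310x^2 − 640x − 480 = ((5/13)x + 600/169)(−13x^3 − 49x^2 + 2x + 96) + (−(23120/169)x^2 − (115600/169)x − 138720/169)
  −13x^3 − 49x^2 + 2x + 96 = ((2197/23120)x − 169/1445)(−(23120/169)x^2 − (115600/169)x − 138720/169) + (0)
Last nonzero remainder: −(23120/169)x^2 − (115600/169)x − 138720/169. Dividing through by −23120/169 gives the monic gcd x^2 + 5x + 6.
Cancel x^2 + 5x + 6 from numerator and denominator to get the reduced form.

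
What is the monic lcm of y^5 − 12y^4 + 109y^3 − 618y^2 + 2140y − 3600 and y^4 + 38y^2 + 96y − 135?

Repeated division with remainder:
  y^5 − 12y^4 + 109y^3 − 618y^2 + 2140y − 3600 = (y − 12)(y^4 + 38y^2 + 96y − 135) + (71y^3 − 258y^2 + 3427y − 5220)
  y^4 + 38y^2 + 96y − 135 = ((1/71)y + 258/5041)(71y^3 − 258y^2 + 3427y − 5220) + ((14805/5041)y^2 − (29610/5041)y + 666225/5041)
  71y^3 − 258y^2 + 3427y − 5220 = ((357911/14805)y − 584756/14805)((14805/5041)y^2 − (29610/5041)y + 666225/5041) + (0)
Last nonzero remainder: (14805/5041)y^2 − (29610/5041)y + 666225/5041. Dividing through by 14805/5041 gives the monic gcd y^2 − 2y + 45.
Then lcm(f, g) = f·g / gcd(f, g); expanding and making the result monic gives the answer.

y^7 − 10y^6 + 82y^5 − 364y^4 + 577y^3 + 2534y^2 − 13620y + 10800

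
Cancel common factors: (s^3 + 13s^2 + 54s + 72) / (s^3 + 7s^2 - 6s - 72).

(s + 3)/(s - 3)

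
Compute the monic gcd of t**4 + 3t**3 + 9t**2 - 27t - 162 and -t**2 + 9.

t**2 - 9

Repeated division with remainder:
  t**4 + 3t**3 + 9t**2 - 27t - 162 = (-t**2 - 3t - 18)(-t**2 + 9) + (0)
Last nonzero remainder: -t**2 + 9. Dividing through by -1 gives the monic gcd t**2 - 9.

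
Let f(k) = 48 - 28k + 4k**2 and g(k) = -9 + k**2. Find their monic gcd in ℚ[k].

-3 + k

Apply the Euclidean algorithm:
  4k**2 - 28k + 48 = (4)(k**2 - 9) + (-28k + 84)
  k**2 - 9 = (-(1/28)k - 3/28)(-28k + 84) + (0)
Last nonzero remainder: -28k + 84. Dividing through by -28 gives the monic gcd k - 3.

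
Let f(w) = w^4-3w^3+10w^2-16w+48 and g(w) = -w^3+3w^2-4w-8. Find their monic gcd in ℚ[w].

w^2-4w+8

Apply the Euclidean algorithm:
  w^4-3w^3+10w^2-16w+48 = (-w)(-w^3+3w^2-4w-8) + (6w^2-24w+48)
  -w^3+3w^2-4w-8 = (-(1/6)w-1/6)(6w^2-24w+48) + (0)
Last nonzero remainder: 6w^2-24w+48. Dividing through by 6 gives the monic gcd w^2-4w+8.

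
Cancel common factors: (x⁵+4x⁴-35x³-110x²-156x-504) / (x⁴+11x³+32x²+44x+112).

Repeated division with remainder:
  x⁵+4x⁴-35x³-110x²-156x-504 = (x-7)(x⁴+11x³+32x²+44x+112) + (10x³+70x²+40x+280)
  x⁴+11x³+32x²+44x+112 = ((1/10)x+2/5)(10x³+70x²+40x+280) + (0)
Last nonzero remainder: 10x³+70x²+40x+280. Dividing through by 10 gives the monic gcd x³+7x²+4x+28.
Cancel x³+7x²+4x+28 from numerator and denominator to get the reduced form.

(x²-3x-18)/(x+4)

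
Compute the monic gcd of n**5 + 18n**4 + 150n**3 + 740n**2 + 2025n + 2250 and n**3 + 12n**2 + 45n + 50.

n**2 + 10n + 25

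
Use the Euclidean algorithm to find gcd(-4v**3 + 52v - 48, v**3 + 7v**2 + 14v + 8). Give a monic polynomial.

By polynomial division,
  -4v**3 + 52v - 48 = (-4)(v**3 + 7v**2 + 14v + 8) + (28v**2 + 108v - 16)
  v**3 + 7v**2 + 14v + 8 = ((1/28)v + 11/98)(28v**2 + 108v - 16) + ((120/49)v + 480/49)
  28v**2 + 108v - 16 = ((343/30)v - 49/30)((120/49)v + 480/49) + (0)
Last nonzero remainder: (120/49)v + 480/49. Dividing through by 120/49 gives the monic gcd v + 4.

v + 4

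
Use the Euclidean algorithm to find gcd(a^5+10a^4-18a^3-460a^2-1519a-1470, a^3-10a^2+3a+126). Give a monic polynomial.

a^2-4a-21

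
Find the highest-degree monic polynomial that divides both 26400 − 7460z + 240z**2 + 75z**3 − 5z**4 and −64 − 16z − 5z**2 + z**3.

−8 + z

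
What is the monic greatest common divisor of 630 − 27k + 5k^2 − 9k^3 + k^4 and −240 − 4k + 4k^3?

15 + 4k + k^2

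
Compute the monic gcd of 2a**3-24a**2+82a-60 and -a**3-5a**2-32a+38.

By polynomial division,
  2a**3-24a**2+82a-60 = (-2)(-a**3-5a**2-32a+38) + (-34a**2+18a+16)
  -a**3-5a**2-32a+38 = ((1/34)a+47/289)(-34a**2+18a+16) + (-(10230/289)a+10230/289)
  -34a**2+18a+16 = ((4913/5115)a+2312/5115)(-(10230/289)a+10230/289) + (0)
Last nonzero remainder: -(10230/289)a+10230/289. Dividing through by -10230/289 gives the monic gcd a-1.

a-1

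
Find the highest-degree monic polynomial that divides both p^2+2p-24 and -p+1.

1

Apply the Euclidean algorithm:
  p^2+2p-24 = (-p-3)(-p+1) + (-21)
  -p+1 = ((1/21)p-1/21)(-21) + (0)
The last nonzero remainder is the constant -21, so the polynomials are coprime and gcd = 1.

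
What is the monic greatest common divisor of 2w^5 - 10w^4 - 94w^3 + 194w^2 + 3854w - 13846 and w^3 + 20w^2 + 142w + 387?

w^2 + 11w + 43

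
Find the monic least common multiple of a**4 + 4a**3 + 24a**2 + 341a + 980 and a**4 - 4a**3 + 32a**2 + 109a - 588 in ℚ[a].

a**5 + a**4 + 12a**3 + 269a**2 - 43a - 2940

Apply the Euclidean algorithm:
  a**4 + 4a**3 + 24a**2 + 341a + 980 = (a**4 - 4a**3 + 32a**2 + 109a - 588) + (8a**3 - 8a**2 + 232a + 1568)
  a**4 - 4a**3 + 32a**2 + 109a - 588 = ((1/8)a - 3/8)(8a**3 - 8a**2 + 232a + 1568) + (0)
Last nonzero remainder: 8a**3 - 8a**2 + 232a + 1568. Dividing through by 8 gives the monic gcd a**3 - a**2 + 29a + 196.
Then lcm(f, g) = f·g / gcd(f, g); expanding and making the result monic gives the answer.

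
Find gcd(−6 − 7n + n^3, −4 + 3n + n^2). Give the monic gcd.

1

By polynomial division,
  n^3 − 7n − 6 = (n − 3)(n^2 + 3n − 4) + (6n − 18)
  n^2 + 3n − 4 = ((1/6)n + 1)(6n − 18) + (14)
  6n − 18 = ((3/7)n − 9/7)(14) + (0)
The last nonzero remainder is the constant 14, so the polynomials are coprime and gcd = 1.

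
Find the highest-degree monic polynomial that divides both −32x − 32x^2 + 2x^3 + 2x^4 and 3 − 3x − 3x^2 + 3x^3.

1 + x

Repeated division with remainder:
  2x^4 + 2x^3 − 32x^2 − 32x = ((2/3)x + 4/3)(3x^3 − 3x^2 − 3x + 3) + (−26x^2 − 30x − 4)
  3x^3 − 3x^2 − 3x + 3 = (−(3/26)x + 42/169)(−26x^2 − 30x − 4) + ((675/169)x + 675/169)
  −26x^2 − 30x − 4 = (−(4394/675)x − 676/675)((675/169)x + 675/169) + (0)
Last nonzero remainder: (675/169)x + 675/169. Dividing through by 675/169 gives the monic gcd x + 1.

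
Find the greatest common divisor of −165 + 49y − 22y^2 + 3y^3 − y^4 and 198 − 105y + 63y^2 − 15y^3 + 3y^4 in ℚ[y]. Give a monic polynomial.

11 − 4y + y^2

Euclidean algorithm in ℚ[y]:
  −y^4 + 3y^3 − 22y^2 + 49y − 165 = (−1/3)(3y^4 − 15y^3 + 63y^2 − 105y + 198) + (−2y^3 − y^2 + 14y − 99)
  3y^4 − 15y^3 + 63y^2 − 105y + 198 = (−(3/2)y + 33/4)(−2y^3 − y^2 + 14y − 99) + ((369/4)y^2 − 369y + 4059/4)
  −2y^3 − y^2 + 14y − 99 = (−(8/369)y − 4/41)((369/4)y^2 − 369y + 4059/4) + (0)
Last nonzero remainder: (369/4)y^2 − 369y + 4059/4. Dividing through by 369/4 gives the monic gcd y^2 − 4y + 11.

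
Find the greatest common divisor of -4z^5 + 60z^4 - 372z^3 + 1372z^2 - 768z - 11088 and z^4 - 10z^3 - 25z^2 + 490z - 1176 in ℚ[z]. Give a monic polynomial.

z^2 - 13z + 42

Repeated division with remainder:
  -4z^5 + 60z^4 - 372z^3 + 1372z^2 - 768z - 11088 = (-4z + 20)(z^4 - 10z^3 - 25z^2 + 490z - 1176) + (-272z^3 + 3832z^2 - 15272z + 12432)
  z^4 - 10z^3 - 25z^2 + 490z - 1176 = (-(1/272)z - 139/9248)(-272z^3 + 3832z^2 - 15272z + 12432) + (-(27225/1156)z^2 + (353925/1156)z - 571725/578)
  -272z^3 + 3832z^2 - 15272z + 12432 = ((314432/27225)z - 342176/27225)(-(27225/1156)z^2 + (353925/1156)z - 571725/578) + (0)
Last nonzero remainder: -(27225/1156)z^2 + (353925/1156)z - 571725/578. Dividing through by -27225/1156 gives the monic gcd z^2 - 13z + 42.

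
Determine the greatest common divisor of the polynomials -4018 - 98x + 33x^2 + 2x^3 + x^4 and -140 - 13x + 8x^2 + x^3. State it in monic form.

7 + x

Euclidean algorithm in ℚ[x]:
  x^4 + 2x^3 + 33x^2 - 98x - 4018 = (x - 6)(x^3 + 8x^2 - 13x - 140) + (94x^2 - 36x - 4858)
  x^3 + 8x^2 - 13x - 140 = ((1/94)x + 197/2209)(94x^2 - 36x - 4858) + ((92538/2209)x + 647766/2209)
  94x^2 - 36x - 4858 = ((103823/46269)x - 766523/46269)((92538/2209)x + 647766/2209) + (0)
Last nonzero remainder: (92538/2209)x + 647766/2209. Dividing through by 92538/2209 gives the monic gcd x + 7.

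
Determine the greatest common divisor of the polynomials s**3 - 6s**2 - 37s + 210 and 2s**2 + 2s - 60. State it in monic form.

s**2 + s - 30

By polynomial division,
  s**3 - 6s**2 - 37s + 210 = ((1/2)s - 7/2)(2s**2 + 2s - 60) + (0)
Last nonzero remainder: 2s**2 + 2s - 60. Dividing through by 2 gives the monic gcd s**2 + s - 30.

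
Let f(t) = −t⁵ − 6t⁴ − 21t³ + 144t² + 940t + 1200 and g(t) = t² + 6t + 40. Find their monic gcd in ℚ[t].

By polynomial division,
  −t⁵ − 6t⁴ − 21t³ + 144t² + 940t + 1200 = (−t³ + 19t + 30)(t² + 6t + 40) + (0)
The last nonzero remainder t² + 6t + 40 is already monic.

t² + 6t + 40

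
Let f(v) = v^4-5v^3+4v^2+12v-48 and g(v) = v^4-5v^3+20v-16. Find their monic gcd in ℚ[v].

Euclidean algorithm in ℚ[v]:
  v^4-5v^3+4v^2+12v-48 = (v^4-5v^3+20v-16) + (4v^2-8v-32)
  v^4-5v^3+20v-16 = ((1/4)v^2-(3/4)v+1/2)(4v^2-8v-32) + (0)
Last nonzero remainder: 4v^2-8v-32. Dividing through by 4 gives the monic gcd v^2-2v-8.

v^2-2v-8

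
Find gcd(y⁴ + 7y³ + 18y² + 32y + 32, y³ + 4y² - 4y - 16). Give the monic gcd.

y² + 6y + 8

Apply the Euclidean algorithm:
  y⁴ + 7y³ + 18y² + 32y + 32 = (y + 3)(y³ + 4y² - 4y - 16) + (10y² + 60y + 80)
  y³ + 4y² - 4y - 16 = ((1/10)y - 1/5)(10y² + 60y + 80) + (0)
Last nonzero remainder: 10y² + 60y + 80. Dividing through by 10 gives the monic gcd y² + 6y + 8.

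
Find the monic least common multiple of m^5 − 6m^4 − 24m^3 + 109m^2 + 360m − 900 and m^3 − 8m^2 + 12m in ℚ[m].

m^6 − 6m^5 − 24m^4 + 109m^3 + 360m^2 − 900m

Apply the Euclidean algorithm:
  m^5 − 6m^4 − 24m^3 + 109m^2 + 360m − 900 = (m^2 + 2m − 20)(m^3 − 8m^2 + 12m) + (−75m^2 + 600m − 900)
  m^3 − 8m^2 + 12m = (−(1/75)m)(−75m^2 + 600m − 900) + (0)
Last nonzero remainder: −75m^2 + 600m − 900. Dividing through by −75 gives the monic gcd m^2 − 8m + 12.
Then lcm(f, g) = f·g / gcd(f, g); expanding and making the result monic gives the answer.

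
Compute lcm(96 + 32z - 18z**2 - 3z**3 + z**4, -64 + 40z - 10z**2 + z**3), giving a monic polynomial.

By polynomial division,
  z**4 - 3z**3 - 18z**2 + 32z + 96 = (z + 7)(z**3 - 10z**2 + 40z - 64) + (12z**2 - 184z + 544)
  z**3 - 10z**2 + 40z - 64 = ((1/12)z + 4/9)(12z**2 - 184z + 544) + ((688/9)z - 2752/9)
  12z**2 - 184z + 544 = ((27/172)z - 153/86)((688/9)z - 2752/9) + (0)
Last nonzero remainder: (688/9)z - 2752/9. Dividing through by 688/9 gives the monic gcd z - 4.
Then lcm(f, g) = f·g / gcd(f, g); expanding and making the result monic gives the answer.

1536 - 64z - 384z**2 + 92z**3 + 16z**4 - 9z**5 + z**6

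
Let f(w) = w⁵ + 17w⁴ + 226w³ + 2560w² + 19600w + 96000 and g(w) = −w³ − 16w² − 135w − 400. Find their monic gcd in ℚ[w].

Repeated division with remainder:
  w⁵ + 17w⁴ + 226w³ + 2560w² + 19600w + 96000 = (−w² − w − 75)(−w³ − 16w² − 135w − 400) + (825w² + 9075w + 66000)
  −w³ − 16w² − 135w − 400 = (−(1/825)w − 1/165)(825w² + 9075w + 66000) + (0)
Last nonzero remainder: 825w² + 9075w + 66000. Dividing through by 825 gives the monic gcd w² + 11w + 80.

w² + 11w + 80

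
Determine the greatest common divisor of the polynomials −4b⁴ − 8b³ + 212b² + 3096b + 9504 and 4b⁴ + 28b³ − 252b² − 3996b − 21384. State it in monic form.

b³ − 2b² − 45b − 594

Apply the Euclidean algorithm:
  −4b⁴ − 8b³ + 212b² + 3096b + 9504 = (−1)(4b⁴ + 28b³ − 252b² − 3996b − 21384) + (20b³ − 40b² − 900b − 11880)
  4b⁴ + 28b³ − 252b² − 3996b − 21384 = ((1/5)b + 9/5)(20b³ − 40b² − 900b − 11880) + (0)
Last nonzero remainder: 20b³ − 40b² − 900b − 11880. Dividing through by 20 gives the monic gcd b³ − 2b² − 45b − 594.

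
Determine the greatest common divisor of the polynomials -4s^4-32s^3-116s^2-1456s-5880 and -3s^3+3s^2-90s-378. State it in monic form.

Apply the Euclidean algorithm:
  -4s^4-32s^3-116s^2-1456s-5880 = ((4/3)s+12)(-3s^3+3s^2-90s-378) + (-32s^2+128s-1344)
  -3s^3+3s^2-90s-378 = ((3/32)s+9/32)(-32s^2+128s-1344) + (0)
Last nonzero remainder: -32s^2+128s-1344. Dividing through by -32 gives the monic gcd s^2-4s+42.

s^2-4s+42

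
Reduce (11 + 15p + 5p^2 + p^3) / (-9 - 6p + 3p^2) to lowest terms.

(11 + 4p + p^2)/(-9 + 3p)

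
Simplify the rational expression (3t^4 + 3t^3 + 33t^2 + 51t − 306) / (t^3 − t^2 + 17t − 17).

Euclidean algorithm in ℚ[t]:
  3t^4 + 3t^3 + 33t^2 + 51t − 306 = (3t + 6)(t^3 − t^2 + 17t − 17) + (−12t^2 − 204)
  t^3 − t^2 + 17t − 17 = (−(1/12)t + 1/12)(−12t^2 − 204) + (0)
Last nonzero remainder: −12t^2 − 204. Dividing through by −12 gives the monic gcd t^2 + 17.
Cancel t^2 + 17 from numerator and denominator to get the reduced form.

(3t^2 + 3t − 18)/(t − 1)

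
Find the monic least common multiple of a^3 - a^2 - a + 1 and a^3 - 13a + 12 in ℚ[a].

Repeated division with remainder:
  a^3 - a^2 - a + 1 = (a^3 - 13a + 12) + (-a^2 + 12a - 11)
  a^3 - 13a + 12 = (-a - 12)(-a^2 + 12a - 11) + (120a - 120)
  -a^2 + 12a - 11 = (-(1/120)a + 11/120)(120a - 120) + (0)
Last nonzero remainder: 120a - 120. Dividing through by 120 gives the monic gcd a - 1.
Then lcm(f, g) = f·g / gcd(f, g); expanding and making the result monic gives the answer.

a^5 - 14a^3 + 12a^2 + 13a - 12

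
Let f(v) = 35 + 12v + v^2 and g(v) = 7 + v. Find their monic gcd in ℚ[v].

Apply the Euclidean algorithm:
  v^2 + 12v + 35 = (v + 5)(v + 7) + (0)
The last nonzero remainder v + 7 is already monic.

7 + v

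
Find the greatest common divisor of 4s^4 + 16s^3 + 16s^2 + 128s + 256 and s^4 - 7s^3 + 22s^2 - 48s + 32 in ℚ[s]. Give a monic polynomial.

s^2 - 2s + 8

Euclidean algorithm in ℚ[s]:
  4s^4 + 16s^3 + 16s^2 + 128s + 256 = (4)(s^4 - 7s^3 + 22s^2 - 48s + 32) + (44s^3 - 72s^2 + 320s + 128)
  s^4 - 7s^3 + 22s^2 - 48s + 32 = ((1/44)s - 59/484)(44s^3 - 72s^2 + 320s + 128) + ((720/121)s^2 - (1440/121)s + 5760/121)
  44s^3 - 72s^2 + 320s + 128 = ((1331/180)s + 121/45)((720/121)s^2 - (1440/121)s + 5760/121) + (0)
Last nonzero remainder: (720/121)s^2 - (1440/121)s + 5760/121. Dividing through by 720/121 gives the monic gcd s^2 - 2s + 8.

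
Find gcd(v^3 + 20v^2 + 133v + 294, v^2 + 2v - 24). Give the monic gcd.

v + 6

Euclidean algorithm in ℚ[v]:
  v^3 + 20v^2 + 133v + 294 = (v + 18)(v^2 + 2v - 24) + (121v + 726)
  v^2 + 2v - 24 = ((1/121)v - 4/121)(121v + 726) + (0)
Last nonzero remainder: 121v + 726. Dividing through by 121 gives the monic gcd v + 6.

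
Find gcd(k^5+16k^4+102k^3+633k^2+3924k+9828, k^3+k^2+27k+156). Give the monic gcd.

k^2-3k+39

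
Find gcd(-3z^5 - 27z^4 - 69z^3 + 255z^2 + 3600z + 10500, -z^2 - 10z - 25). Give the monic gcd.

z^2 + 10z + 25

Euclidean algorithm in ℚ[z]:
  -3z^5 - 27z^4 - 69z^3 + 255z^2 + 3600z + 10500 = (3z^3 - 3z^2 + 24z - 420)(-z^2 - 10z - 25) + (0)
Last nonzero remainder: -z^2 - 10z - 25. Dividing through by -1 gives the monic gcd z^2 + 10z + 25.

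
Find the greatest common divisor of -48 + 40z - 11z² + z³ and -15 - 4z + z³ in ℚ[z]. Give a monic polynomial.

-3 + z

By polynomial division,
  z³ - 11z² + 40z - 48 = (z³ - 4z - 15) + (-11z² + 44z - 33)
  z³ - 4z - 15 = (-(1/11)z - 4/11)(-11z² + 44z - 33) + (9z - 27)
  -11z² + 44z - 33 = (-(11/9)z + 11/9)(9z - 27) + (0)
Last nonzero remainder: 9z - 27. Dividing through by 9 gives the monic gcd z - 3.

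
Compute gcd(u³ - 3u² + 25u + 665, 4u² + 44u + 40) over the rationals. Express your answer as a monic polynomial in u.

By polynomial division,
  u³ - 3u² + 25u + 665 = ((1/4)u - 7/2)(4u² + 44u + 40) + (169u + 805)
  4u² + 44u + 40 = ((4/169)u + 4216/28561)(169u + 805) + (-2251440/28561)
  169u + 805 = (-(4826809/2251440)u - 4598321/450288)(-2251440/28561) + (0)
The last nonzero remainder is the constant -2251440/28561, so the polynomials are coprime and gcd = 1.

1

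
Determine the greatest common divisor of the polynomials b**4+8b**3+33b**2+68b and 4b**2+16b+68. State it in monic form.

b**2+4b+17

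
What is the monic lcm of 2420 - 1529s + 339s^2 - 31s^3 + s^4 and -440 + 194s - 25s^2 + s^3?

-24200 + 17710s - 4919s^2 + 649s^3 - 41s^4 + s^5

Euclidean algorithm in ℚ[s]:
  s^4 - 31s^3 + 339s^2 - 1529s + 2420 = (s - 6)(s^3 - 25s^2 + 194s - 440) + (-5s^2 + 75s - 220)
  s^3 - 25s^2 + 194s - 440 = (-(1/5)s + 2)(-5s^2 + 75s - 220) + (0)
Last nonzero remainder: -5s^2 + 75s - 220. Dividing through by -5 gives the monic gcd s^2 - 15s + 44.
Then lcm(f, g) = f·g / gcd(f, g); expanding and making the result monic gives the answer.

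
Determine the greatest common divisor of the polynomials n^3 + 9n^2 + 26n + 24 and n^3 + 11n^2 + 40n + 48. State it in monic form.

n^2 + 7n + 12

Apply the Euclidean algorithm:
  n^3 + 9n^2 + 26n + 24 = (n^3 + 11n^2 + 40n + 48) + (-2n^2 - 14n - 24)
  n^3 + 11n^2 + 40n + 48 = (-(1/2)n - 2)(-2n^2 - 14n - 24) + (0)
Last nonzero remainder: -2n^2 - 14n - 24. Dividing through by -2 gives the monic gcd n^2 + 7n + 12.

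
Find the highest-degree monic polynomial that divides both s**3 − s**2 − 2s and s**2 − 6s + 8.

Apply the Euclidean algorithm:
  s**3 − s**2 − 2s = (s + 5)(s**2 − 6s + 8) + (20s − 40)
  s**2 − 6s + 8 = ((1/20)s − 1/5)(20s − 40) + (0)
Last nonzero remainder: 20s − 40. Dividing through by 20 gives the monic gcd s − 2.

s − 2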